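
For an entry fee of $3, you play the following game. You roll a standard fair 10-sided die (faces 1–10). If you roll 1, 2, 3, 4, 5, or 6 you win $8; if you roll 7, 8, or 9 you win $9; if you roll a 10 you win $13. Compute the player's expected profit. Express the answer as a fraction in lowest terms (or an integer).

E[payout] = (3/5)·8 + (3/10)·9 + (1/10)·13 = 44/5
Expected profit = 44/5 − 3 = 29/5

29/5 dollars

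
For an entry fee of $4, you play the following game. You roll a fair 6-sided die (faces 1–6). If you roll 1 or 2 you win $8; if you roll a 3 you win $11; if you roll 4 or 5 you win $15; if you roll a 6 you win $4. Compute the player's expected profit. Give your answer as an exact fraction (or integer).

E[payout] = (1/6)·4 + (1/3)·8 + (1/6)·11 + (1/3)·15 = 61/6
Expected profit = 61/6 − 4 = 37/6

37/6 dollars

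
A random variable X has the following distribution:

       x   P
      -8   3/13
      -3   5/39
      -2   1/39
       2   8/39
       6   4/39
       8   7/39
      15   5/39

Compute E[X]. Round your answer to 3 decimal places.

2.103

E[X] = (3/13)·(-8) + (5/39)·(-3) + (1/39)·(-2) + (8/39)·2 + (4/39)·6 + (7/39)·8 + (5/39)·15
     = 82/39 ≈ 2.103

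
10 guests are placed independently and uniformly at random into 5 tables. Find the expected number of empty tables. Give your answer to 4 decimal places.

Let Xⱼ=1 if table j is empty. P(Xⱼ=1) = ((5-1)/5)^10 = 1048576/9765625.
By linearity, E[#empty] = 5·1048576/9765625 = 1048576/1953125.
≈ 0.5369

0.5369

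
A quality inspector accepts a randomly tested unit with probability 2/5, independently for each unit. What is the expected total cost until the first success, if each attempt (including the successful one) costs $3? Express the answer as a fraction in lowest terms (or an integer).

15/2 dollars

E[#attempts] = 1/p = 5/2; E[cost] = 3·5/2 = 15/2.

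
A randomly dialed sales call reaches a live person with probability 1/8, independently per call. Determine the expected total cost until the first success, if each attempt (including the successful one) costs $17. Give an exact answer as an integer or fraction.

E[#attempts] = 1/p = 8; E[cost] = 17·8 = 136.

$136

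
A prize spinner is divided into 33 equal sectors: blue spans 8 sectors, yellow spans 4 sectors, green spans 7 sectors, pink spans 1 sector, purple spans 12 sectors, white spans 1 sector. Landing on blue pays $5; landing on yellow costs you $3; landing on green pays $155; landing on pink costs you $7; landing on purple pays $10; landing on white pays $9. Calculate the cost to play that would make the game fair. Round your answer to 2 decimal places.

$37.42

E[payout] = (8/33)·5 + (4/33)·(-3) + (7/33)·155 + (1/33)·(-7) + (12/33)·10 + (1/33)·9 = 1235/33
Fair fee = E[payout] = 1235/33 ≈ $37.42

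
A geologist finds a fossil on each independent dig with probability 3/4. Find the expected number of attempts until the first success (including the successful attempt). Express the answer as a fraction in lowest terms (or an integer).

4/3

For a geometric distribution, E[trials] = 1/p = 1/(3/4) = 4/3.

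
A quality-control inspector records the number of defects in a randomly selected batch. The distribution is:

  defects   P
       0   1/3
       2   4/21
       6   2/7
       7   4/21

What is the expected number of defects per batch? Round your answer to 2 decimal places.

E[X] = (1/3)·0 + (4/21)·2 + (2/7)·6 + (4/21)·7
     = 24/7 ≈ 3.43

3.43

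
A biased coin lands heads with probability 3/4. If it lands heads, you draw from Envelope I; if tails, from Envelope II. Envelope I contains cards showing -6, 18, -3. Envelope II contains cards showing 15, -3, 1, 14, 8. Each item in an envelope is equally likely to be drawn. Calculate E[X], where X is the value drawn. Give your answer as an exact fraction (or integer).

E[X | Envelope I] = (-6 + 18 − 3)/3 = 3
E[X | Envelope II] = (15 − 3 + 1 + 14 + 8)/5 = 7
E[X] = (3/4)·3 + (1/4)·7 = 4

4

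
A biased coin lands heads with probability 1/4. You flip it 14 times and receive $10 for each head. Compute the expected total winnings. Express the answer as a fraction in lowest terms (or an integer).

$35

E[#heads] = 14·1/4 = 7/2 (linearity over flips).
E[winnings] = 10·7/2 = 35.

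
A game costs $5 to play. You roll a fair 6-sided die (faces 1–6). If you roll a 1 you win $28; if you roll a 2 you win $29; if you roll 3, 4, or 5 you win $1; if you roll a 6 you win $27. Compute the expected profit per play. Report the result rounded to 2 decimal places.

$9.50

E[payout] = (1/2)·1 + (1/6)·27 + (1/6)·28 + (1/6)·29 = 29/2
Expected profit = 29/2 − 5 = 19/2 ≈ $9.50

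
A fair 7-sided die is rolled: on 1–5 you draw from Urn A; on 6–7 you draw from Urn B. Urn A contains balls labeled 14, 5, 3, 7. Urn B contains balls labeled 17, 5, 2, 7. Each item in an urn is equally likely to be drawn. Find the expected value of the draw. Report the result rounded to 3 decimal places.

7.393

E[X | Urn A] = (14 + 5 + 3 + 7)/4 = 29/4
E[X | Urn B] = (17 + 5 + 2 + 7)/4 = 31/4
E[X] = (5/7)·29/4 + (2/7)·31/4 = 207/28 ≈ 7.393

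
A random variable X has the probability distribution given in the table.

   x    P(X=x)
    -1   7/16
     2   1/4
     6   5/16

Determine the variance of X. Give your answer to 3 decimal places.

8.934

E[X] = (7/16)·(-1) + (1/4)·2 + (5/16)·6 = 31/16
E[X²] = (7/16)·1 + (1/4)·4 + (5/16)·36 = 203/16
Var(X) = 203/16 − (31/16)² = 2287/256 ≈ 8.934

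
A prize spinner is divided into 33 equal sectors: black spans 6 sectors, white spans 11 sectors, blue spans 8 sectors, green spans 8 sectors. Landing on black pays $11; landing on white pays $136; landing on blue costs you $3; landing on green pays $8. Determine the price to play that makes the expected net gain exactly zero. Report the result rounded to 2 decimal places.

E[payout] = (6/33)·11 + (11/33)·136 + (8/33)·(-3) + (8/33)·8 = 534/11
Fair fee = E[payout] = 534/11 ≈ $48.55

$48.55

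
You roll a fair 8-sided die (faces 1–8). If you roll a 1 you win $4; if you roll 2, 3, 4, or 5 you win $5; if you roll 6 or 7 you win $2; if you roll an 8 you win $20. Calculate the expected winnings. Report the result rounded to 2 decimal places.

E[payout] = (1/4)·2 + (1/8)·4 + (1/2)·5 + (1/8)·20 = 6
≈ $6.00

$6.00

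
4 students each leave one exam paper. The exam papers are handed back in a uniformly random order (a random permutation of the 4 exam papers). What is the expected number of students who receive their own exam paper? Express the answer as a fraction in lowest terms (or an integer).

1

Let Xᵢ = 1 if person i gets their own exam paper. For each i, P(Xᵢ=1) = 1/4.
By linearity of expectation, E[X₁+…+X_4] = 4·(1/4) = 1.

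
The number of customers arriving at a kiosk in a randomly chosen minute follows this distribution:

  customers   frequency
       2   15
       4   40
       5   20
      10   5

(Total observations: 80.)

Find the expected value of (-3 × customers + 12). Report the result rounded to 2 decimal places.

Total = 80, so P(customers=2) = 15/80, etc.
E[-3x+12] = (3/16)·6 + (1/2)·0 + (1/4)·(-3) + (1/16)·(-18)
     = -3/4 ≈ -0.75

-0.75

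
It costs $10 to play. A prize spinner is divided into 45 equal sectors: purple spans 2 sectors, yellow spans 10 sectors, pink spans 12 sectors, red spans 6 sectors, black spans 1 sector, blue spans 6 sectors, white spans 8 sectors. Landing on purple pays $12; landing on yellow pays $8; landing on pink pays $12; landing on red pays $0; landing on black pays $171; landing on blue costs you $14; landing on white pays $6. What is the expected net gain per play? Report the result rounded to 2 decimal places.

-$1.49

E[payout] = (2/45)·12 + (10/45)·8 + (12/45)·12 + (6/45)·0 + (1/45)·171 + (6/45)·(-14) + (8/45)·6 = 383/45
Expected profit = 383/45 − 10 = -67/45 ≈ -$1.49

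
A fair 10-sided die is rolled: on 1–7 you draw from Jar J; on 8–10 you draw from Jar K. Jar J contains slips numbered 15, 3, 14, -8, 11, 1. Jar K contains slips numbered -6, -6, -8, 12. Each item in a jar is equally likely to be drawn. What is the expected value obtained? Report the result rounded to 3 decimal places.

3.600

E[X | Jar J] = (15 + 3 + 14 − 8 + 11 + 1)/6 = 6
E[X | Jar K] = (-6 − 6 − 8 + 12)/4 = -2
E[X] = (7/10)·6 + (3/10)·(-2) = 18/5 ≈ 3.600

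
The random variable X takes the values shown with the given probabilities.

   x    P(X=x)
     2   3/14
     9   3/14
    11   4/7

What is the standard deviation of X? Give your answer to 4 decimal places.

E[X] = 121/14, E[X²] = 1223/14
Var(X) = E[X²] − (E[X])² = 1223/14 − 14641/196 = 2481/196
SD(X) = √(2481/196) ≈ 3.5578

3.5578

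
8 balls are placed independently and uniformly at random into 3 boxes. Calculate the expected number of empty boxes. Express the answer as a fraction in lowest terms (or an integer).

256/2187

Let Xⱼ=1 if box j is empty. P(Xⱼ=1) = ((3-1)/3)^8 = 256/6561.
By linearity, E[#empty] = 3·256/6561 = 256/2187.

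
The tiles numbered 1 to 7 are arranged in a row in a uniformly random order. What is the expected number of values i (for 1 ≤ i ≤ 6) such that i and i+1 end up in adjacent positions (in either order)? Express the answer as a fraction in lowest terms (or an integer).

12/7

For each i ∈ {1,…,6}, let Xᵢ = 1 if i and i+1 are adjacent. P(Xᵢ=1) = 2·(7−1)!/7! = 2/7.
By linearity, E[ΣXᵢ] = (6)·(2/7) = 12/7.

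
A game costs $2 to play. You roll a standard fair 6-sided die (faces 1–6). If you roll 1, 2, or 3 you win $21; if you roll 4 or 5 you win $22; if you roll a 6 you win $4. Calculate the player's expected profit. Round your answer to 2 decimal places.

$16.50

E[payout] = (1/6)·4 + (1/2)·21 + (1/3)·22 = 37/2
Expected profit = 37/2 − 2 = 33/2 ≈ $16.50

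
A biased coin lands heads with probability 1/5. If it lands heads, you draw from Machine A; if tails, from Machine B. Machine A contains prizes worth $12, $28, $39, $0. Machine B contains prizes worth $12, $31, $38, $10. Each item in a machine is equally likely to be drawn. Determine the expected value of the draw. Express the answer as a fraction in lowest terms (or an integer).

E[X | Machine A] = (12 + 28 + 39 + 0)/4 = 79/4
E[X | Machine B] = (12 + 31 + 38 + 10)/4 = 91/4
E[X] = (1/5)·79/4 + (4/5)·91/4 = 443/20

443/20 dollars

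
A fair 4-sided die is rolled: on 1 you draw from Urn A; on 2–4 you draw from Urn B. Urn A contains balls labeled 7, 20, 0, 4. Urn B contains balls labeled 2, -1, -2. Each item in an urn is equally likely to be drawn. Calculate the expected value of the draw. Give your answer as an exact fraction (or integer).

E[X | Urn A] = (7 + 20 + 0 + 4)/4 = 31/4
E[X | Urn B] = (2 − 1 − 2)/3 = -1/3
E[X] = (1/4)·31/4 + (3/4)·(-1/3) = 27/16

27/16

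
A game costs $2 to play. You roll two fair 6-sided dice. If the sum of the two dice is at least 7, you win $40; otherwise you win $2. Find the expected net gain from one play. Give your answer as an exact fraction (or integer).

133/6 dollars

E[payout] = (5/12)·2 + (7/12)·40 = 145/6
Expected profit = 145/6 − 2 = 133/6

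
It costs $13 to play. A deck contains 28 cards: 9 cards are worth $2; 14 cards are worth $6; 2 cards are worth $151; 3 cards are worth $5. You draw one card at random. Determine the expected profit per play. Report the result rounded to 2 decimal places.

E[payout] = (9/28)·2 + (14/28)·6 + (2/28)·151 + (3/28)·5 = 419/28
Expected profit = 419/28 − 13 = 55/28 ≈ $1.96

$1.96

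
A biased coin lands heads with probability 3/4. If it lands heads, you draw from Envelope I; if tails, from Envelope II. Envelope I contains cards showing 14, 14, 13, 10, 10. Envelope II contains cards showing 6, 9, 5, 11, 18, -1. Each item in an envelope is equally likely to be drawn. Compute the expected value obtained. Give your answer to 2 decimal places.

E[X | Envelope I] = (14 + 14 + 13 + 10 + 10)/5 = 61/5
E[X | Envelope II] = (6 + 9 + 5 + 11 + 18 − 1)/6 = 8
E[X] = (3/4)·61/5 + (1/4)·8 = 223/20 ≈ 11.15

11.15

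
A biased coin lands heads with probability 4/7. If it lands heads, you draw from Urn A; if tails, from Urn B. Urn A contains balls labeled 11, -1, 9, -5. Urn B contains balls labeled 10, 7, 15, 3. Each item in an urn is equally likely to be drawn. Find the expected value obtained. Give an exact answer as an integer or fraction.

23/4

E[X | Urn A] = (11 − 1 + 9 − 5)/4 = 7/2
E[X | Urn B] = (10 + 7 + 15 + 3)/4 = 35/4
E[X] = (4/7)·7/2 + (3/7)·35/4 = 23/4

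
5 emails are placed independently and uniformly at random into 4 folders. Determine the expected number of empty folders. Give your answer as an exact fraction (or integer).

Let Xⱼ=1 if folder j is empty. P(Xⱼ=1) = ((4-1)/4)^5 = 243/1024.
By linearity, E[#empty] = 4·243/1024 = 243/256.

243/256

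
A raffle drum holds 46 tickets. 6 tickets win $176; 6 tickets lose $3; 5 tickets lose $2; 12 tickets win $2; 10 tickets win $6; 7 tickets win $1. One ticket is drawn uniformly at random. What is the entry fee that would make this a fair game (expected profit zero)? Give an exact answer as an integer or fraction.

E[payout] = (6/46)·176 + (6/46)·(-3) + (5/46)·(-2) + (12/46)·2 + (10/46)·6 + (7/46)·1 = 1119/46
Fair fee = E[payout] = 1119/46

1119/46 dollars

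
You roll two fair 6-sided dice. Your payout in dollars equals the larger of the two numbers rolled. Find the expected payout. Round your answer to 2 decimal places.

$4.47

Distribution of the larger of the two numbers rolled: 1 w.p. 1/36, 2 w.p. 1/12, 3 w.p. 5/36, 4 w.p. 7/36, 5 w.p. 1/4, 6 w.p. 11/36
E[payout] = (1/36)·1 + (1/12)·2 + (5/36)·3 + (7/36)·4 + (1/4)·5 + (11/36)·6 = 161/36
≈ $4.47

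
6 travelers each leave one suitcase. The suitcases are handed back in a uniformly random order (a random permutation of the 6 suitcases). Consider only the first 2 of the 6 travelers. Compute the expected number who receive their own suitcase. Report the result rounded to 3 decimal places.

0.333

Let Xᵢ = 1 if person i gets their own suitcase. For each i, P(Xᵢ=1) = 1/6.
By linearity of expectation, E[X₁+…+X_2] = 2·(1/6) = 1/3.
≈ 0.333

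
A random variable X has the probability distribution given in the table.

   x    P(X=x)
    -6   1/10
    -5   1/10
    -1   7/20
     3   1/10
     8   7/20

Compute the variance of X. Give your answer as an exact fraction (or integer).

E[X] = (1/10)·(-6) + (1/10)·(-5) + (7/20)·(-1) + (1/10)·3 + (7/20)·8 = 33/20
E[X²] = (1/10)·36 + (1/10)·25 + (7/20)·1 + (1/10)·9 + (7/20)·64 = 119/4
Var(X) = 119/4 − (33/20)² = 10811/400

10811/400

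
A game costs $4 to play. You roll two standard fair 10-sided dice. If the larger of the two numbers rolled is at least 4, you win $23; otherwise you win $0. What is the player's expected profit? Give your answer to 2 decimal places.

E[payout] = (9/100)·0 + (91/100)·23 = 2093/100
Expected profit = 2093/100 − 4 = 1693/100 ≈ $16.93

$16.93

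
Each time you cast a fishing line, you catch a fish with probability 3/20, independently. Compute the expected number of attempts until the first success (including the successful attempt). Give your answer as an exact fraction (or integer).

20/3

For a geometric distribution, E[trials] = 1/p = 1/(3/20) = 20/3.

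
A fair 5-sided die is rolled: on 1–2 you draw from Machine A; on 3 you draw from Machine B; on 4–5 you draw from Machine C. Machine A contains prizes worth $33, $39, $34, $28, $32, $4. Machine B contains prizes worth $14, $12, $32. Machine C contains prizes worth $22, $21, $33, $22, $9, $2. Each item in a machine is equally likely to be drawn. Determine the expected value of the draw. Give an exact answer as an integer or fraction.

E[X | Machine A] = (33 + 39 + 34 + 28 + 32 + 4)/6 = 85/3
E[X | Machine B] = (14 + 12 + 32)/3 = 58/3
E[X | Machine C] = (22 + 21 + 33 + 22 + 9 + 2)/6 = 109/6
E[X] = (2/5)·85/3 + (1/5)·58/3 + (2/5)·109/6 = 337/15

337/15 dollars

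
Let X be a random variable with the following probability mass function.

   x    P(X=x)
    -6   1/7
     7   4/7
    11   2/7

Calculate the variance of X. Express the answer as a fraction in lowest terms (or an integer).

E[X] = (1/7)·(-6) + (4/7)·7 + (2/7)·11 = 44/7
E[X²] = (1/7)·36 + (4/7)·49 + (2/7)·121 = 474/7
Var(X) = 474/7 − (44/7)² = 1382/49

1382/49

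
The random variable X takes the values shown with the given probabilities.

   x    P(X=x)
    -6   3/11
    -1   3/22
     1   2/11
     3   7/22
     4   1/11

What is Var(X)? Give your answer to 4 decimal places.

E[X] = (3/11)·(-6) + (3/22)·(-1) + (2/11)·1 + (7/22)·3 + (1/11)·4 = -3/11
E[X²] = (3/11)·36 + (3/22)·1 + (2/11)·1 + (7/22)·9 + (1/11)·16 = 159/11
Var(X) = 159/11 − (-3/11)² = 1740/121 ≈ 14.3802

14.3802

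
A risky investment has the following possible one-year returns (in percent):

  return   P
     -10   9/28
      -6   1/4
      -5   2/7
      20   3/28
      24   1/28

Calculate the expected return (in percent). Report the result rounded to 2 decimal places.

E[X] = (9/28)·(-10) + (1/4)·(-6) + (2/7)·(-5) + (3/28)·20 + (1/28)·24
     = -22/7 ≈ -3.14

-3.14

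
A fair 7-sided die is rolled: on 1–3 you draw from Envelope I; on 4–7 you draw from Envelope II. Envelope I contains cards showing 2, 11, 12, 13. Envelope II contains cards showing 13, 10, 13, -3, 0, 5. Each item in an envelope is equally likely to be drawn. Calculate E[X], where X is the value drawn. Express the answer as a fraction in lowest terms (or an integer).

323/42

E[X | Envelope I] = (2 + 11 + 12 + 13)/4 = 19/2
E[X | Envelope II] = (13 + 10 + 13 − 3 + 0 + 5)/6 = 19/3
E[X] = (3/7)·19/2 + (4/7)·19/3 = 323/42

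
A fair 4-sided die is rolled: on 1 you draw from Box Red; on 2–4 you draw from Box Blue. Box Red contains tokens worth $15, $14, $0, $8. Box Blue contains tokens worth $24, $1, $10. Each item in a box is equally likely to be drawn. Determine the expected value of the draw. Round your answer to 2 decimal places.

$11.06

E[X | Box Red] = (15 + 14 + 0 + 8)/4 = 37/4
E[X | Box Blue] = (24 + 1 + 10)/3 = 35/3
E[X] = (1/4)·37/4 + (3/4)·35/3 = 177/16 ≈ 11.06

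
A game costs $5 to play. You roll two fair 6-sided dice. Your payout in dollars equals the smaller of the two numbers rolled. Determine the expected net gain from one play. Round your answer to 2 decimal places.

Distribution of the smaller of the two numbers rolled: 1 w.p. 11/36, 2 w.p. 1/4, 3 w.p. 7/36, 4 w.p. 5/36, 5 w.p. 1/12, 6 w.p. 1/36
E[payout] = (11/36)·1 + (1/4)·2 + (7/36)·3 + (5/36)·4 + (1/12)·5 + (1/36)·6 = 91/36
Expected profit = 91/36 − 5 = -89/36 ≈ -$2.47

-$2.47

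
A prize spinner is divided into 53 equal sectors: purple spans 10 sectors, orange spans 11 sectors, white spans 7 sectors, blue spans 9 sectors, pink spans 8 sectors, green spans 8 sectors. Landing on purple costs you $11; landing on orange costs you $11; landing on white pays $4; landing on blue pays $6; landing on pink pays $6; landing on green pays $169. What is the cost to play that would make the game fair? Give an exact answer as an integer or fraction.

1251/53 dollars

E[payout] = (10/53)·(-11) + (11/53)·(-11) + (7/53)·4 + (9/53)·6 + (8/53)·6 + (8/53)·169 = 1251/53
Fair fee = E[payout] = 1251/53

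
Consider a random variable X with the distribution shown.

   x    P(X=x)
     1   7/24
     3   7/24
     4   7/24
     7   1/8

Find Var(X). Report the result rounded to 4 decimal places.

E[X] = (7/24)·1 + (7/24)·3 + (7/24)·4 + (1/8)·7 = 77/24
E[X²] = (7/24)·1 + (7/24)·9 + (7/24)·16 + (1/8)·49 = 329/24
Var(X) = 329/24 − (77/24)² = 1967/576 ≈ 3.4149

3.4149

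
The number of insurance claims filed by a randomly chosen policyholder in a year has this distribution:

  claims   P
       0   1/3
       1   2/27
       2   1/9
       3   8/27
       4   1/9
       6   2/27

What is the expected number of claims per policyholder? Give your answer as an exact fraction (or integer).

56/27

E[X] = (1/3)·0 + (2/27)·1 + (1/9)·2 + (8/27)·3 + (1/9)·4 + (2/27)·6
     = 56/27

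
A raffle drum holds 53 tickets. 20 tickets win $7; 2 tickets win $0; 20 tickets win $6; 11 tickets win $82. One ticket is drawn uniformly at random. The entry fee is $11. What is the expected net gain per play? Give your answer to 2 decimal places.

E[payout] = (20/53)·7 + (2/53)·0 + (20/53)·6 + (11/53)·82 = 1162/53
Expected profit = 1162/53 − 11 = 579/53 ≈ $10.92

$10.92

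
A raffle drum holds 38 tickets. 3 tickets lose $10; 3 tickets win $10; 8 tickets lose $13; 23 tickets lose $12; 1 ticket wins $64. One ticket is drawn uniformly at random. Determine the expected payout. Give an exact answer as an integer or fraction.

E[payout] = (3/38)·(-10) + (3/38)·10 + (8/38)·(-13) + (23/38)·(-12) + (1/38)·64 = -158/19

-158/19 dollars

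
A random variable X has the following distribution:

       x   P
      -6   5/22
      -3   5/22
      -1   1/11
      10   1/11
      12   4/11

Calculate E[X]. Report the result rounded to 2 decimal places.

3.14

E[X] = (5/22)·(-6) + (5/22)·(-3) + (1/11)·(-1) + (1/11)·10 + (4/11)·12
     = 69/22 ≈ 3.14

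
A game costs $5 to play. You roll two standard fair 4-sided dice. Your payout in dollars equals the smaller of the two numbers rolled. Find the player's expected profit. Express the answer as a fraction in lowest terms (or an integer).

-25/8 dollars

Distribution of the smaller of the two numbers rolled: 1 w.p. 7/16, 2 w.p. 5/16, 3 w.p. 3/16, 4 w.p. 1/16
E[payout] = (7/16)·1 + (5/16)·2 + (3/16)·3 + (1/16)·4 = 15/8
Expected profit = 15/8 − 5 = -25/8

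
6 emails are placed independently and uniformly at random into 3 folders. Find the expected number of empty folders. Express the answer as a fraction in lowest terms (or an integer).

64/243

Let Xⱼ=1 if folder j is empty. P(Xⱼ=1) = ((3-1)/3)^6 = 64/729.
By linearity, E[#empty] = 3·64/729 = 64/243.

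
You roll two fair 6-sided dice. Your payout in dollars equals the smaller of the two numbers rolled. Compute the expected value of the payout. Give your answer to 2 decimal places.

Distribution of the smaller of the two numbers rolled: 1 w.p. 11/36, 2 w.p. 1/4, 3 w.p. 7/36, 4 w.p. 5/36, 5 w.p. 1/12, 6 w.p. 1/36
E[payout] = (11/36)·1 + (1/4)·2 + (7/36)·3 + (5/36)·4 + (1/12)·5 + (1/36)·6 = 91/36
≈ $2.53

$2.53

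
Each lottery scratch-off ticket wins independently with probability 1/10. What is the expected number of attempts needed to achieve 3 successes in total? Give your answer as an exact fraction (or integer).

By linearity (sum of 3 independent geometric waits), E[trials] = 3/p = 3/(1/10) = 30.

30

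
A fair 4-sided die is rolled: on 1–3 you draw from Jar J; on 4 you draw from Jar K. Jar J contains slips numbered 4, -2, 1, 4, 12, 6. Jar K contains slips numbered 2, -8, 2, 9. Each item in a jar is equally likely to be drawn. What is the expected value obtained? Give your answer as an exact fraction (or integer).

55/16

E[X | Jar J] = (4 − 2 + 1 + 4 + 12 + 6)/6 = 25/6
E[X | Jar K] = (2 − 8 + 2 + 9)/4 = 5/4
E[X] = (3/4)·25/6 + (1/4)·5/4 = 55/16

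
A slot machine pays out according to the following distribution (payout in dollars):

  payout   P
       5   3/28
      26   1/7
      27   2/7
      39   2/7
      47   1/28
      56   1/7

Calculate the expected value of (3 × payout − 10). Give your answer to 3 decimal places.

88.357

E[3x-10] = (3/28)·5 + (1/7)·68 + (2/7)·71 + (2/7)·107 + (1/28)·131 + (1/7)·158
     = 1237/14 ≈ 88.357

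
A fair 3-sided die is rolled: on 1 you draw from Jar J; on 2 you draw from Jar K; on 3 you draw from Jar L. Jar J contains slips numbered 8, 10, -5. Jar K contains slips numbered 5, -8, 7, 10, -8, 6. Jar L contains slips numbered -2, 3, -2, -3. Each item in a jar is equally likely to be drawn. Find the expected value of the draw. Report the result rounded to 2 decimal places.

E[X | Jar J] = (8 + 10 − 5)/3 = 13/3
E[X | Jar K] = (5 − 8 + 7 + 10 − 8 + 6)/6 = 2
E[X | Jar L] = (-2 + 3 − 2 − 3)/4 = -1
E[X] = (1/3)·13/3 + (1/3)·2 + (1/3)·(-1) = 16/9 ≈ 1.78

1.78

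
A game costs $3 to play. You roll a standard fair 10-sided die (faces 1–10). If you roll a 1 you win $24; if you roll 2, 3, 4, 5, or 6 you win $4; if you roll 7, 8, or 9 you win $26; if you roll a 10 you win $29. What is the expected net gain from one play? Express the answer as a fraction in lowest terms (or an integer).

121/10 dollars

E[payout] = (1/2)·4 + (1/10)·24 + (3/10)·26 + (1/10)·29 = 151/10
Expected profit = 151/10 − 3 = 121/10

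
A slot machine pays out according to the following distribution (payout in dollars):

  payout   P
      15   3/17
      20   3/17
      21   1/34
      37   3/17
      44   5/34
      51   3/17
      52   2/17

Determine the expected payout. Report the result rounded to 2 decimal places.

E[X] = (3/17)·15 + (3/17)·20 + (1/34)·21 + (3/17)·37 + (5/34)·44 + (3/17)·51 + (2/17)·52
     = 1187/34 ≈ 34.91

$34.91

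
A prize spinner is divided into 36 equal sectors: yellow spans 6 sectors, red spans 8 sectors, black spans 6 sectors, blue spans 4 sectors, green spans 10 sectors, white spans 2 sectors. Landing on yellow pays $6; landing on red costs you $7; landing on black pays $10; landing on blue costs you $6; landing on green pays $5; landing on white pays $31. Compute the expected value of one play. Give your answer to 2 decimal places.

E[payout] = (6/36)·6 + (8/36)·(-7) + (6/36)·10 + (4/36)·(-6) + (10/36)·5 + (2/36)·31 = 32/9
≈ $3.56

$3.56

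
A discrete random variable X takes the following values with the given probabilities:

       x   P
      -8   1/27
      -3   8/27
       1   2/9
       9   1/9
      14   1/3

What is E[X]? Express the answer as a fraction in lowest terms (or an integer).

E[X] = (1/27)·(-8) + (8/27)·(-3) + (2/9)·1 + (1/9)·9 + (1/3)·14
     = 127/27

127/27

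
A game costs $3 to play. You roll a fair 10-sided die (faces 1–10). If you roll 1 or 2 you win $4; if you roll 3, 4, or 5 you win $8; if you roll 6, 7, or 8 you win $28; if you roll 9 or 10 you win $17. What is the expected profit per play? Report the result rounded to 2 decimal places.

E[payout] = (1/5)·4 + (3/10)·8 + (1/5)·17 + (3/10)·28 = 15
Expected profit = 15 − 3 = 12 ≈ $12.00

$12.00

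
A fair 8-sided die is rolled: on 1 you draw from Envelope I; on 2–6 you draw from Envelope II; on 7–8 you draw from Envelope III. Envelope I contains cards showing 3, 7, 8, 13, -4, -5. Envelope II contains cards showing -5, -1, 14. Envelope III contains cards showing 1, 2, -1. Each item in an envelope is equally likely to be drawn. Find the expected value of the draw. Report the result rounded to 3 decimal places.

E[X | Envelope I] = (3 + 7 + 8 + 13 − 4 − 5)/6 = 11/3
E[X | Envelope II] = (-5 − 1 + 14)/3 = 8/3
E[X | Envelope III] = (1 + 2 − 1)/3 = 2/3
E[X] = (1/8)·11/3 + (5/8)·8/3 + (1/4)·2/3 = 55/24 ≈ 2.292

2.292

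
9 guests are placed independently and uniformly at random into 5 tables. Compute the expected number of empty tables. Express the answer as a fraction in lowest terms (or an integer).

262144/390625

Let Xⱼ=1 if table j is empty. P(Xⱼ=1) = ((5-1)/5)^9 = 262144/1953125.
By linearity, E[#empty] = 5·262144/1953125 = 262144/390625.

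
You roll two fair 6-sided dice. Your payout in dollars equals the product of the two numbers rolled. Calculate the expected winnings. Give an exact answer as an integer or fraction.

49/4 dollars

Distribution of the product of the two numbers rolled: 1 w.p. 1/36, 2 w.p. 1/18, 3 w.p. 1/18, 4 w.p. 1/12, 5 w.p. 1/18, 6 w.p. 1/9, …
E[payout] = (1/36)·1 + (1/18)·2 + (1/18)·3 + (1/12)·4 + (1/18)·5 + (1/9)·6 + (1/18)·8 + (1/36)·9 + (1/18)·10 + (1/9)·12 + (1/18)·15 + (1/36)·16 + (1/18)·18 + (1/18)·20 + (1/18)·24 + (1/36)·25 + (1/18)·30 + (1/36)·36 = 49/4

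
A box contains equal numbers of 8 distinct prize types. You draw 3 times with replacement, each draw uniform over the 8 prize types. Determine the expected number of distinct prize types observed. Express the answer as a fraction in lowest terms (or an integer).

169/64

Let Xⱼ=1 if type j appears at least once. P(Xⱼ=1) = 1 − ((8−1)/8)^3 = 169/512.
E[#distinct] = 8·169/512 = 169/64.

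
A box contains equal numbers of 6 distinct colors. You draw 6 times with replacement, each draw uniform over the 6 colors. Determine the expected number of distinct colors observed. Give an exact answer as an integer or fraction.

Let Xⱼ=1 if type j appears at least once. P(Xⱼ=1) = 1 − ((6−1)/6)^6 = 31031/46656.
E[#distinct] = 6·31031/46656 = 31031/7776.

31031/7776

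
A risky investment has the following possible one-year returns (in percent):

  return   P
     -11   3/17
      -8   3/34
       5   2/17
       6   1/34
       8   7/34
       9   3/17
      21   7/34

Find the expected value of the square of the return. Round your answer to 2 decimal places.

149.26

E[X²] = (3/17)·121 + (3/34)·64 + (2/17)·25 + (1/34)·36 + (7/34)·64 + (3/17)·81 + (7/34)·441
     = 5075/34 ≈ 149.26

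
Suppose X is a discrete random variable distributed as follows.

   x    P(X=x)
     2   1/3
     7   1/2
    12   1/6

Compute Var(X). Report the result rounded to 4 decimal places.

11.8056

E[X] = (1/3)·2 + (1/2)·7 + (1/6)·12 = 37/6
E[X²] = (1/3)·4 + (1/2)·49 + (1/6)·144 = 299/6
Var(X) = 299/6 − (37/6)² = 425/36 ≈ 11.8056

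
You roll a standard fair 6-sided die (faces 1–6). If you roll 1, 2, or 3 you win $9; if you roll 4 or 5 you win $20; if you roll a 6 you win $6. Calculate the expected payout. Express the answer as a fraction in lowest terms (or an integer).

73/6 dollars

E[payout] = (1/6)·6 + (1/2)·9 + (1/3)·20 = 73/6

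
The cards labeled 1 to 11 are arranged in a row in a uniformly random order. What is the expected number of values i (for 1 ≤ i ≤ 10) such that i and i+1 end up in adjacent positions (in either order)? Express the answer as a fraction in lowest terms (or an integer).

20/11

For each i ∈ {1,…,10}, let Xᵢ = 1 if i and i+1 are adjacent. P(Xᵢ=1) = 2·(11−1)!/11! = 2/11.
By linearity, E[ΣXᵢ] = (10)·(2/11) = 20/11.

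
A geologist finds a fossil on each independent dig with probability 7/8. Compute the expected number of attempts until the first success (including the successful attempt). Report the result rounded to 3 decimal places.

1.143

For a geometric distribution, E[trials] = 1/p = 1/(7/8) = 8/7.
≈ 1.143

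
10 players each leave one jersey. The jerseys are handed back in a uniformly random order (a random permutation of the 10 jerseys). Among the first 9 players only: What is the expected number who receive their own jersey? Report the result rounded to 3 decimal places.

0.900

Let Xᵢ = 1 if person i gets their own jersey. For each i, P(Xᵢ=1) = 1/10.
By linearity of expectation, E[X₁+…+X_9] = 9·(1/10) = 9/10.
≈ 0.900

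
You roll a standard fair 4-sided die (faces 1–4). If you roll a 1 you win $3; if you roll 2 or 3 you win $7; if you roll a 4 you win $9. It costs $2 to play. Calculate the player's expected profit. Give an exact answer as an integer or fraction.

E[payout] = (1/4)·3 + (1/2)·7 + (1/4)·9 = 13/2
Expected profit = 13/2 − 2 = 9/2

9/2 dollars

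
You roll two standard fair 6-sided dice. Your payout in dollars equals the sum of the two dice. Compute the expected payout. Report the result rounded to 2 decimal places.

$7.00

Distribution of the sum of the two dice: 2 w.p. 1/36, 3 w.p. 1/18, 4 w.p. 1/12, 5 w.p. 1/9, 6 w.p. 5/36, 7 w.p. 1/6, …
E[payout] = (1/36)·2 + (1/18)·3 + (1/12)·4 + (1/9)·5 + (5/36)·6 + (1/6)·7 + (5/36)·8 + (1/9)·9 + (1/12)·10 + (1/18)·11 + (1/36)·12 = 7
≈ $7.00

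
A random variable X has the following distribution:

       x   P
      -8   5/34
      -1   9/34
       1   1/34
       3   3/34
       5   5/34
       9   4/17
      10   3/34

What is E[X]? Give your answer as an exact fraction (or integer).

44/17

E[X] = (5/34)·(-8) + (9/34)·(-1) + (1/34)·1 + (3/34)·3 + (5/34)·5 + (4/17)·9 + (3/34)·10
     = 44/17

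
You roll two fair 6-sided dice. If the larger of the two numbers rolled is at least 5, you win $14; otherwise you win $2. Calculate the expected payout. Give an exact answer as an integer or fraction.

26/3 dollars

E[payout] = (4/9)·2 + (5/9)·14 = 26/3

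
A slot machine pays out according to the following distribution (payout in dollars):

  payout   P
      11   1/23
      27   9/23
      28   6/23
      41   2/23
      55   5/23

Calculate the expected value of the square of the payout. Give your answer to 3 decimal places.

E[X²] = (1/23)·121 + (9/23)·729 + (6/23)·784 + (2/23)·1681 + (5/23)·3025
     = 29873/23 ≈ 1298.826

1298.826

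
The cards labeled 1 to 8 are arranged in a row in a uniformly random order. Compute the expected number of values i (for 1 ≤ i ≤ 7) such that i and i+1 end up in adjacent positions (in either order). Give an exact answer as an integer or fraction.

7/4

For each i ∈ {1,…,7}, let Xᵢ = 1 if i and i+1 are adjacent. P(Xᵢ=1) = 2·(8−1)!/8! = 2/8.
By linearity, E[ΣXᵢ] = (7)·(2/8) = 7/4.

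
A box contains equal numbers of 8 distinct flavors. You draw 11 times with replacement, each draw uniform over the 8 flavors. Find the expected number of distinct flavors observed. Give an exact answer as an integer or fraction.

6612607849/1073741824

Let Xⱼ=1 if type j appears at least once. P(Xⱼ=1) = 1 − ((8−1)/8)^11 = 6612607849/8589934592.
E[#distinct] = 8·6612607849/8589934592 = 6612607849/1073741824.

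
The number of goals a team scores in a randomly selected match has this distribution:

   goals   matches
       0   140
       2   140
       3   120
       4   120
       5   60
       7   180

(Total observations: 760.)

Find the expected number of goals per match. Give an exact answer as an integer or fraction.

67/19

Total = 760, so P(goals=0) = 140/760, etc.
E[X] = (7/38)·0 + (7/38)·2 + (3/19)·3 + (3/19)·4 + (3/38)·5 + (9/38)·7
     = 67/19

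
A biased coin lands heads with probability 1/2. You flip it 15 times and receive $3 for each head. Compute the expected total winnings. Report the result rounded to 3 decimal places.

$22.500

E[#heads] = 15·1/2 = 15/2 (linearity over flips).
E[winnings] = 3·15/2 = 45/2.
≈ 22.500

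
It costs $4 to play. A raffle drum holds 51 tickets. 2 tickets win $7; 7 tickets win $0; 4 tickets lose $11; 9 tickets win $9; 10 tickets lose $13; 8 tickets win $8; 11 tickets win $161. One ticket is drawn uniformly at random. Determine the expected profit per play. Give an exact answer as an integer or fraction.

E[payout] = (2/51)·7 + (7/51)·0 + (4/51)·(-11) + (9/51)·9 + (10/51)·(-13) + (8/51)·8 + (11/51)·161 = 1756/51
Expected profit = 1756/51 − 4 = 1552/51

1552/51 dollars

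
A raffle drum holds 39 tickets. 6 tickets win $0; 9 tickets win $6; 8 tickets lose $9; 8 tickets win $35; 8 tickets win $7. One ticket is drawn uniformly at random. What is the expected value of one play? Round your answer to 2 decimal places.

$8.15

E[payout] = (6/39)·0 + (9/39)·6 + (8/39)·(-9) + (8/39)·35 + (8/39)·7 = 106/13
≈ $8.15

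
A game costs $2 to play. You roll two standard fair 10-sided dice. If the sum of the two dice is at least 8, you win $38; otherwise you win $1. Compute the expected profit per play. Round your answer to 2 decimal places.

$28.23

E[payout] = (21/100)·1 + (79/100)·38 = 3023/100
Expected profit = 3023/100 − 2 = 2823/100 ≈ $28.23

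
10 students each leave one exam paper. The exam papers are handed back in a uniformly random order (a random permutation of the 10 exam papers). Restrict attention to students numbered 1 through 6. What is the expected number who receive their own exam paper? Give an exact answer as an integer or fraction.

3/5

Let Xᵢ = 1 if person i gets their own exam paper. For each i, P(Xᵢ=1) = 1/10.
By linearity of expectation, E[X₁+…+X_6] = 6·(1/10) = 3/5.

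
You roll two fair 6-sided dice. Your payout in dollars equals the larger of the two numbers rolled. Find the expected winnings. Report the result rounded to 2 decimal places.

$4.47

Distribution of the larger of the two numbers rolled: 1 w.p. 1/36, 2 w.p. 1/12, 3 w.p. 5/36, 4 w.p. 7/36, 5 w.p. 1/4, 6 w.p. 11/36
E[payout] = (1/36)·1 + (1/12)·2 + (5/36)·3 + (7/36)·4 + (1/4)·5 + (11/36)·6 = 161/36
≈ $4.47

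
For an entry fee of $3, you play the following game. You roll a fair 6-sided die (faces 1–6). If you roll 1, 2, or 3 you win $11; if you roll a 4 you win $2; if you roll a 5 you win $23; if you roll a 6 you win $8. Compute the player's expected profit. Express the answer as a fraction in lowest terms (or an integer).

E[payout] = (1/6)·2 + (1/6)·8 + (1/2)·11 + (1/6)·23 = 11
Expected profit = 11 − 3 = 8

$8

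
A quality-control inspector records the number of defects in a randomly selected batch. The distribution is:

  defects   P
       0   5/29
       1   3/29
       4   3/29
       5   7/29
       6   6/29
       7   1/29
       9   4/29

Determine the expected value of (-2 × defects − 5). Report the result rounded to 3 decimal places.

E[-2x-5] = (5/29)·(-5) + (3/29)·(-7) + (3/29)·(-13) + (7/29)·(-15) + (6/29)·(-17) + (1/29)·(-19) + (4/29)·(-23)
     = -403/29 ≈ -13.897

-13.897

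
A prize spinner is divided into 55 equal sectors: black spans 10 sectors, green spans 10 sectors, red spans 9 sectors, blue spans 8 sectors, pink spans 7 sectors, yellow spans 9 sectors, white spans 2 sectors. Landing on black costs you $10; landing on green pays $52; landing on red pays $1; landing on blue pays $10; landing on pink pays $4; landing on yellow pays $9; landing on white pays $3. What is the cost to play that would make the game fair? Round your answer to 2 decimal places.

$11.35

E[payout] = (10/55)·(-10) + (10/55)·52 + (9/55)·1 + (8/55)·10 + (7/55)·4 + (9/55)·9 + (2/55)·3 = 624/55
Fair fee = E[payout] = 624/55 ≈ $11.35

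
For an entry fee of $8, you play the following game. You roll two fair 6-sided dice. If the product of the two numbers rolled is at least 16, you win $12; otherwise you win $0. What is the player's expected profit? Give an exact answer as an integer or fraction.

E[payout] = (25/36)·0 + (11/36)·12 = 11/3
Expected profit = 11/3 − 8 = -13/3

-13/3 dollars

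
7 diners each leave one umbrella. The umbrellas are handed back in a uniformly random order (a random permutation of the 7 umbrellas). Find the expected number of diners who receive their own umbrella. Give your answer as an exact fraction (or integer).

Let Xᵢ = 1 if person i gets their own umbrella. For each i, P(Xᵢ=1) = 1/7.
By linearity of expectation, E[X₁+…+X_7] = 7·(1/7) = 1.

1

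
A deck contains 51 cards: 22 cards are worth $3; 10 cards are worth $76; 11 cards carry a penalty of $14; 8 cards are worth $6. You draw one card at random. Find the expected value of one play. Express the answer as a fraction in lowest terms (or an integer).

240/17 dollars

E[payout] = (22/51)·3 + (10/51)·76 + (11/51)·(-14) + (8/51)·6 = 240/17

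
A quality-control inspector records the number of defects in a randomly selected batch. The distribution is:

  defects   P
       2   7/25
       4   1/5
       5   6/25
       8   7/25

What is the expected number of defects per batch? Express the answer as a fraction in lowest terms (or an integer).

24/5

E[X] = (7/25)·2 + (1/5)·4 + (6/25)·5 + (7/25)·8
     = 24/5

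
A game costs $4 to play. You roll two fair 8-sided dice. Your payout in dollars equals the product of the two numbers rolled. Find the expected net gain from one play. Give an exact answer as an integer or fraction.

Distribution of the product of the two numbers rolled: 1 w.p. 1/64, 2 w.p. 1/32, 3 w.p. 1/32, 4 w.p. 3/64, 5 w.p. 1/32, 6 w.p. 1/16, …
E[payout] = (1/64)·1 + (1/32)·2 + (1/32)·3 + (3/64)·4 + (1/32)·5 + (1/16)·6 + (1/32)·7 + (1/16)·8 + (1/64)·9 + (1/32)·10 + (1/16)·12 + (1/32)·14 + (1/32)·15 + (3/64)·16 + (1/32)·18 + (1/32)·20 + (1/32)·21 + (1/16)·24 + (1/64)·25 + (1/32)·28 + (1/32)·30 + (1/32)·32 + (1/32)·35 + (1/64)·36 + (1/32)·40 + (1/32)·42 + (1/32)·48 + (1/64)·49 + (1/32)·56 + (1/64)·64 = 81/4
Expected profit = 81/4 − 4 = 65/4

65/4 dollars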